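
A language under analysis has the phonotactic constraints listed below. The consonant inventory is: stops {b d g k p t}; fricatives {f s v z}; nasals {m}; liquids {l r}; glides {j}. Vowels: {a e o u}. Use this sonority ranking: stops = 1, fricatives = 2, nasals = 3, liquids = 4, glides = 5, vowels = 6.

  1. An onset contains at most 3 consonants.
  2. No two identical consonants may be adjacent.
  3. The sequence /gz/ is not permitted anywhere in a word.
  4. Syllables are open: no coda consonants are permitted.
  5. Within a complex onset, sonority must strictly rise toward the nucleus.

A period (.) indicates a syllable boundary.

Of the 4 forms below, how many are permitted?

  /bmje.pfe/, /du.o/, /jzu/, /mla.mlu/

/bmje.pfe/ — σ1 onset /bmj/ (1→3→5 rises), coda /∅/ ok; σ2 onset /pf/ (1→2 rises), coda /∅/ ok → permitted
/du.o/ — σ1 onset /d/, coda /∅/ ok; σ2 onset /∅/, coda /∅/ ok → permitted
/jzu/ — violates constraint 5: syllable 1 onset /jz/: /j/ (glide, 5) → /z/ (fricative, 2) does not rise → not permitted
/mla.mlu/ — σ1 onset /ml/ (3→4 rises), coda /∅/ ok; σ2 onset /ml/ (3→4 rises), coda /∅/ ok → permitted
Permitted: /bmje.pfe/, /du.o/, /mla.mlu/ → 3.

3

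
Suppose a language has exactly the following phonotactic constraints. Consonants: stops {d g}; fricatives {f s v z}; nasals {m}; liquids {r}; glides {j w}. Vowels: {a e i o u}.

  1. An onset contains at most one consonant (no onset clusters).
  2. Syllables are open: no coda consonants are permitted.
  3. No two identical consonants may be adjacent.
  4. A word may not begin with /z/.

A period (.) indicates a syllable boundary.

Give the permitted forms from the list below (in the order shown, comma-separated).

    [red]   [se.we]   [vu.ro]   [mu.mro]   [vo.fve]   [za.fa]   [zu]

[red] — violates constraint 2: syllable 1 coda /d/ has 1 consonant (> 0) → not permitted
[se.we] — σ1 onset /s/, coda /∅/ ok; σ2 onset /w/, coda /∅/ ok → permitted
[vu.ro] — σ1 onset /v/, coda /∅/ ok; σ2 onset /r/, coda /∅/ ok → permitted
[mu.mro] — violates constraint 1: syllable 2 onset /mr/ has 2 consonants (> 1) → not permitted
[vo.fve] — violates constraint 1: syllable 2 onset /fv/ has 2 consonants (> 1) → not permitted
[za.fa] — violates constraint 4: word begins with /z/ → not permitted
[zu] — violates constraint 4: word begins with /z/ → not permitted

[se.we], [vu.ro]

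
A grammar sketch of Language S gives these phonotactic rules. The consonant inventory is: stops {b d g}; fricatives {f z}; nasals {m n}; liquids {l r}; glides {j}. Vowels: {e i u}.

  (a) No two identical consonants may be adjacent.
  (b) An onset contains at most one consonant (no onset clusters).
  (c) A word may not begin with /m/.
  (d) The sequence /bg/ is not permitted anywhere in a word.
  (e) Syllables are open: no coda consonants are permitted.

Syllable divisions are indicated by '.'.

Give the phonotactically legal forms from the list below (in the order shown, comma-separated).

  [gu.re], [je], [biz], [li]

[gu.re], [je], [li]

[gu.re] — σ1 onset /g/, coda /∅/ ok; σ2 onset /r/, coda /∅/ ok → phonotactically legal
[je] — σ1 onset /j/, coda /∅/ ok → phonotactically legal
[biz] — violates constraint (e): syllable 1 coda /z/ has 1 consonant (> 0) → phonotactically illegal
[li] — σ1 onset /l/, coda /∅/ ok → phonotactically legal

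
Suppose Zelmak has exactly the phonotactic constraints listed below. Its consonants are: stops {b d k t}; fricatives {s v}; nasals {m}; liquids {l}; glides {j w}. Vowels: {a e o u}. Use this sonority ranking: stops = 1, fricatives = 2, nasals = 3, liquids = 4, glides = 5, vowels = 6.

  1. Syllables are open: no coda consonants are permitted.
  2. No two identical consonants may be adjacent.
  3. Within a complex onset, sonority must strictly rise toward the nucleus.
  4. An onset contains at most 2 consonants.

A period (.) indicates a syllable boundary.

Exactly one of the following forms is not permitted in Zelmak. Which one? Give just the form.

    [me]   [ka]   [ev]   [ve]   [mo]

[me] — σ1 onset /m/, coda /∅/ ok → permitted
[ka] — σ1 onset /k/, coda /∅/ ok → permitted
[ev] — violates constraint 1: syllable 1 coda /v/ has 1 consonant (> 0) → not permitted
[ve] — σ1 onset /v/, coda /∅/ ok → permitted
[mo] — σ1 onset /m/, coda /∅/ ok → permitted

[ev]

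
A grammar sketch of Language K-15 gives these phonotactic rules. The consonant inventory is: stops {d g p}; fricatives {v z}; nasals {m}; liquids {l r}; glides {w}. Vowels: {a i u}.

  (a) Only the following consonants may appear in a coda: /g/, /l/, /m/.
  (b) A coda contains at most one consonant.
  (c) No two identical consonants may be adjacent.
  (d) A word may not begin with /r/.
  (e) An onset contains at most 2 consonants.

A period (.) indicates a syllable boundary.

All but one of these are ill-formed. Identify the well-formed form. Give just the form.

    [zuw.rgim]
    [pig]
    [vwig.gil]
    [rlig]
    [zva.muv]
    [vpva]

[zuw.rgim] — violates constraint (a): syllable 1 coda contains /w/, which is not a licensed coda consonant → ill-formed
[pig] — σ1 onset /p/, coda /g/ ok → well-formed
[vwig.gil] — violates constraint (c): adjacent identical consonants /gg/ → ill-formed
[rlig] — violates constraint (d): word begins with /r/ → ill-formed
[zva.muv] — violates constraint (a): syllable 2 coda contains /v/, which is not a licensed coda consonant → ill-formed
[vpva] — violates constraint (e): syllable 1 onset /vpv/ has 3 consonants (> 2) → ill-formed

[pig]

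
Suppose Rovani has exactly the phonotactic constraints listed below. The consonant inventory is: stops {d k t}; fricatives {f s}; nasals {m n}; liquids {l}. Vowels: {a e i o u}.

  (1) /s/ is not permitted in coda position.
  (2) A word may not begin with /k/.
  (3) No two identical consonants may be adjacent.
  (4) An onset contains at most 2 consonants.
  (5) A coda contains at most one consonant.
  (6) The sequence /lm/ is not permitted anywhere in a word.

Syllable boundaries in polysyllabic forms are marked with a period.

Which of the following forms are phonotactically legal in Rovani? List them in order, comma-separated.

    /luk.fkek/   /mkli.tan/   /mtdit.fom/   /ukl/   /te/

/luk.fkek/ — σ1 onset /l/, coda /k/ ok; σ2 onset /fk/ (2C), coda /k/ ok → phonotactically legal
/mkli.tan/ — violates constraint 4: syllable 1 onset /mkl/ has 3 consonants (> 2) → phonotactically illegal
/mtdit.fom/ — violates constraint 4: syllable 1 onset /mtd/ has 3 consonants (> 2) → phonotactically illegal
/ukl/ — violates constraint 5: syllable 1 coda /kl/ has 2 consonants (> 1) → phonotactically illegal
/te/ — σ1 onset /t/, coda /∅/ ok → phonotactically legal

/luk.fkek/, /te/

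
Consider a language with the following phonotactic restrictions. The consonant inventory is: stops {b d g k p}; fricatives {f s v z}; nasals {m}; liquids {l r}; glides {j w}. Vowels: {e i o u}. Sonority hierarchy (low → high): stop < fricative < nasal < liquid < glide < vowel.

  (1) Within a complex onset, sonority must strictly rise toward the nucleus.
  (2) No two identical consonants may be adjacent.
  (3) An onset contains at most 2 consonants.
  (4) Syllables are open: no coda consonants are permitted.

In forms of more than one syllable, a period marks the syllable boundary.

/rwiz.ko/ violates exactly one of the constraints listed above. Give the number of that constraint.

4

/rwiz.ko/: syllable 1 coda /z/ has 1 consonant (> 0).
This is a violation of constraint 4: "Syllables are open: no coda consonants are permitted."
The remaining constraints (1, 2, 3) are satisfied.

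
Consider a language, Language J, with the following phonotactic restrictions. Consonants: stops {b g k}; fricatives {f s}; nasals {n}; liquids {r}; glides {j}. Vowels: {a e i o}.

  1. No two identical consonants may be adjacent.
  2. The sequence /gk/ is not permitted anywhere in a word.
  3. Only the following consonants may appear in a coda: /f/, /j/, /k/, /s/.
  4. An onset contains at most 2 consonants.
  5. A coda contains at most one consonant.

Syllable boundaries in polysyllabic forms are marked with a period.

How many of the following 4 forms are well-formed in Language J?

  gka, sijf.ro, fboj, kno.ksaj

2

gka — violates constraint 2: contains banned sequence /gk/ → ill-formed
sijf.ro — violates constraint 5: syllable 1 coda /jf/ has 2 consonants (> 1) → ill-formed
fboj — σ1 onset /fb/ (2C), coda /j/ ok → well-formed
kno.ksaj — σ1 onset /kn/ (2C), coda /∅/ ok; σ2 onset /ks/ (2C), coda /j/ ok → well-formed
Well-formed: fboj, kno.ksaj → 2.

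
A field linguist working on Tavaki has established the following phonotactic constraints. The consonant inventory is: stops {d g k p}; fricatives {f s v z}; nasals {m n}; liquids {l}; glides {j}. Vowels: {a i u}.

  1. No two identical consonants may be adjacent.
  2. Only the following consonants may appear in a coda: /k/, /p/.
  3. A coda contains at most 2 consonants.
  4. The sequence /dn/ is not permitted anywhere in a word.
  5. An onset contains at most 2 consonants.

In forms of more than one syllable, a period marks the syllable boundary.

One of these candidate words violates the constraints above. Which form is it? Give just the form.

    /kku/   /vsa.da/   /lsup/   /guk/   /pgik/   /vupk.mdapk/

/kku/

/kku/ — violates constraint 1: adjacent identical consonants /kk/ → phonotactically illegal
/vsa.da/ — σ1 onset /vs/ (2C), coda /∅/ ok; σ2 onset /d/, coda /∅/ ok → phonotactically legal
/lsup/ — σ1 onset /ls/ (2C), coda /p/ ok → phonotactically legal
/guk/ — σ1 onset /g/, coda /k/ ok → phonotactically legal
/pgik/ — σ1 onset /pg/ (2C), coda /k/ ok → phonotactically legal
/vupk.mdapk/ — σ1 onset /v/, coda /pk/ (2C) ok; σ2 onset /md/ (2C), coda /pk/ (2C) ok → phonotactically legal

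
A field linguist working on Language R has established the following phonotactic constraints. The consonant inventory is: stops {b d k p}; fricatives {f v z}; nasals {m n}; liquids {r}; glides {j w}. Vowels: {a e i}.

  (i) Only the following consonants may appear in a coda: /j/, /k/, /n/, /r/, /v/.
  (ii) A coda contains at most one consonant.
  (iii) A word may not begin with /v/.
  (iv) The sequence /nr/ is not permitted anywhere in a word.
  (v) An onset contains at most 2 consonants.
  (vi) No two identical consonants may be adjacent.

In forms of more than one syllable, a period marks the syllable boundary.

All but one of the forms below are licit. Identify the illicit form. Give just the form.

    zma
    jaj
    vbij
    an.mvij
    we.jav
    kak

zma — σ1 onset /zm/ (2C), coda /∅/ ok → licit
jaj — σ1 onset /j/, coda /j/ ok → licit
vbij — violates constraint (iii): word begins with /v/ → illicit
an.mvij — σ1 onset /∅/, coda /n/ ok; σ2 onset /mv/ (2C), coda /j/ ok → licit
we.jav — σ1 onset /w/, coda /∅/ ok; σ2 onset /j/, coda /v/ ok → licit
kak — σ1 onset /k/, coda /k/ ok → licit

vbij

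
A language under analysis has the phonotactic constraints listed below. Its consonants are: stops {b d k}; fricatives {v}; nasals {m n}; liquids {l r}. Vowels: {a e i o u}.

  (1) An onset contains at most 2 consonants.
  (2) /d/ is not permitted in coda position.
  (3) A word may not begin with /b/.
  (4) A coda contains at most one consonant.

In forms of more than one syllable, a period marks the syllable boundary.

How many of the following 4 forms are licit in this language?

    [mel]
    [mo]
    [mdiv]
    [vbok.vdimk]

[mel] — σ1 onset /m/, coda /l/ ok → licit
[mo] — σ1 onset /m/, coda /∅/ ok → licit
[mdiv] — σ1 onset /md/ (2C), coda /v/ ok → licit
[vbok.vdimk] — violates constraint 4: syllable 2 coda /mk/ has 2 consonants (> 1) → illicit
Licit: [mel], [mo], [mdiv] → 3.

3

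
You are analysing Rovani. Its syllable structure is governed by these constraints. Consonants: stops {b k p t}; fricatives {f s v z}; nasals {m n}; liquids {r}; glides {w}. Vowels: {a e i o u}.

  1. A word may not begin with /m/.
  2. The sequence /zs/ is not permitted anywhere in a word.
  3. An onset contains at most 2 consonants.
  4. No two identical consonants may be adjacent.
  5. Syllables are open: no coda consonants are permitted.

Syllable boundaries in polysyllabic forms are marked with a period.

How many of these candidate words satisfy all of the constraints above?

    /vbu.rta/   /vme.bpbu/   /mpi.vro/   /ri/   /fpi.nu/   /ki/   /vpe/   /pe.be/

/vbu.rta/ — σ1 onset /vb/ (2C), coda /∅/ ok; σ2 onset /rt/ (2C), coda /∅/ ok → licit
/vme.bpbu/ — violates constraint 3: syllable 2 onset /bpb/ has 3 consonants (> 2) → illicit
/mpi.vro/ — violates constraint 1: word begins with /m/ → illicit
/ri/ — σ1 onset /r/, coda /∅/ ok → licit
/fpi.nu/ — σ1 onset /fp/ (2C), coda /∅/ ok; σ2 onset /n/, coda /∅/ ok → licit
/ki/ — σ1 onset /k/, coda /∅/ ok → licit
/vpe/ — σ1 onset /vp/ (2C), coda /∅/ ok → licit
/pe.be/ — σ1 onset /p/, coda /∅/ ok; σ2 onset /b/, coda /∅/ ok → licit
Licit: /vbu.rta/, /ri/, /fpi.nu/, /ki/, /vpe/, /pe.be/ → 6.

6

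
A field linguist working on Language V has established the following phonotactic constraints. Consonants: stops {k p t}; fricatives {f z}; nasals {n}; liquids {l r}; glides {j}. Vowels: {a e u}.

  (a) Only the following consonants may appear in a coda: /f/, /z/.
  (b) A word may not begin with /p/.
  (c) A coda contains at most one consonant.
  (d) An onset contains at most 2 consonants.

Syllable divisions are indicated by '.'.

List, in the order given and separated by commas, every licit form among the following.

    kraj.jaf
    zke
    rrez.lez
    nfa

kraj.jaf — violates constraint (a): syllable 1 coda contains /j/, which is not a licensed coda consonant → illicit
zke — σ1 onset /zk/ (2C), coda /∅/ ok → licit
rrez.lez — σ1 onset /rr/ (2C), coda /z/ ok; σ2 onset /l/, coda /z/ ok → licit
nfa — σ1 onset /nf/ (2C), coda /∅/ ok → licit

zke, rrez.lez, nfa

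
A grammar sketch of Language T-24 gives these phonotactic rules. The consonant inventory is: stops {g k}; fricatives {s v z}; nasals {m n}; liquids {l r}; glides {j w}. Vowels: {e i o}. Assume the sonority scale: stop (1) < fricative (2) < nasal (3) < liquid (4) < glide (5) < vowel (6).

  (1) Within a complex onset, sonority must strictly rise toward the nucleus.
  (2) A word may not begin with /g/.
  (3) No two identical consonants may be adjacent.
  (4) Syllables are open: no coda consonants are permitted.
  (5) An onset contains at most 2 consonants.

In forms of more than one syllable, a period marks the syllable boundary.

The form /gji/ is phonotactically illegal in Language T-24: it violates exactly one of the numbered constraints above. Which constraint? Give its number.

/gji/: word begins with /g/.
This is a violation of constraint 2: "A word may not begin with /g/."
The remaining constraints (1, 3, 4, 5) are satisfied.

2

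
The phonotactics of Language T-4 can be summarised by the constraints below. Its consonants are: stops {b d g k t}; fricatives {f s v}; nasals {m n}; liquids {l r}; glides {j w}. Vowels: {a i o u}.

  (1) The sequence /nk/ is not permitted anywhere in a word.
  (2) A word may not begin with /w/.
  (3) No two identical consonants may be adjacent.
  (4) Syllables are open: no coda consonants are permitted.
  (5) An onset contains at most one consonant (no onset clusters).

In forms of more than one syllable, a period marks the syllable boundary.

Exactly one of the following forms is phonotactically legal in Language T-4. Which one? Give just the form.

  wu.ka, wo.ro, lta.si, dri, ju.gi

wu.ka — violates constraint 2: word begins with /w/ → phonotactically illegal
wo.ro — violates constraint 2: word begins with /w/ → phonotactically illegal
lta.si — violates constraint 5: syllable 1 onset /lt/ has 2 consonants (> 1) → phonotactically illegal
dri — violates constraint 5: syllable 1 onset /dr/ has 2 consonants (> 1) → phonotactically illegal
ju.gi — σ1 onset /j/, coda /∅/ ok; σ2 onset /g/, coda /∅/ ok → phonotactically legal

ju.gi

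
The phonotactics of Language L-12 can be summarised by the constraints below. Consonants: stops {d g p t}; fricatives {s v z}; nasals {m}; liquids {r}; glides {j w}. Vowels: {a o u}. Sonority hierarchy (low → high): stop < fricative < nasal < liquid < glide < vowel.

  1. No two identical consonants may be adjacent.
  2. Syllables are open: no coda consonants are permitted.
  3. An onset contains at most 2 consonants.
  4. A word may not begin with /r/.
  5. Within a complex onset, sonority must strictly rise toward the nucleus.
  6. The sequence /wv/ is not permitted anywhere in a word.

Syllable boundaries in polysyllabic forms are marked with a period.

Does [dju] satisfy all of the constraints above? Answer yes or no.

[dju] — σ1 onset /dj/ (1→5 rises), coda /∅/ ok → licit

yes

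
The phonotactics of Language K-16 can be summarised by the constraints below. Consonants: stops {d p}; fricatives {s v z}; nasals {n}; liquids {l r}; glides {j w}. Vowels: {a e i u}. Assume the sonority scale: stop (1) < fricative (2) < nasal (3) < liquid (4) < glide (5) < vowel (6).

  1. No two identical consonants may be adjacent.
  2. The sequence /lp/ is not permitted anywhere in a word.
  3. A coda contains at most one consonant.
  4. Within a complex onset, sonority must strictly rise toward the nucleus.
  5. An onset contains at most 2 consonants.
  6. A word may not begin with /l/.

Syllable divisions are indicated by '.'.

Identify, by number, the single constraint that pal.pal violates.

pal.pal: contains banned sequence /lp/.
This is a violation of constraint 2: "The sequence /lp/ is not permitted anywhere in a word."
The remaining constraints (1, 3, 4, 5, 6) are satisfied.

2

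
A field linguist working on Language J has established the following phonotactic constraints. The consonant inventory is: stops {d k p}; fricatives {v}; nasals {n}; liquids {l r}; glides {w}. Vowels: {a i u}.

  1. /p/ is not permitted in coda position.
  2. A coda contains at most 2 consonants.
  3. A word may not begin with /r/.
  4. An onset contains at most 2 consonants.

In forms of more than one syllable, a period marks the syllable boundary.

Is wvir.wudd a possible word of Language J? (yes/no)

yes

wvir.wudd — σ1 onset /wv/ (2C), coda /r/ ok; σ2 onset /w/, coda /dd/ (2C) ok → permitted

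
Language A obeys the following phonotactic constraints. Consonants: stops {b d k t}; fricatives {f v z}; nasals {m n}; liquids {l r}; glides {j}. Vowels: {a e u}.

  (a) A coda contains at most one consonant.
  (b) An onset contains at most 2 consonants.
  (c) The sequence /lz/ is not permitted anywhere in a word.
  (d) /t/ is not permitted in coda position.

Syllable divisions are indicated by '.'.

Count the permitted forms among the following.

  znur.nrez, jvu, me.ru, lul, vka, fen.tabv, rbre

znur.nrez — σ1 onset /zn/ (2C), coda /r/ ok; σ2 onset /nr/ (2C), coda /z/ ok → permitted
jvu — σ1 onset /jv/ (2C), coda /∅/ ok → permitted
me.ru — σ1 onset /m/, coda /∅/ ok; σ2 onset /r/, coda /∅/ ok → permitted
lul — σ1 onset /l/, coda /l/ ok → permitted
vka — σ1 onset /vk/ (2C), coda /∅/ ok → permitted
fen.tabv — violates constraint (a): syllable 2 coda /bv/ has 2 consonants (> 1) → not permitted
rbre — violates constraint (b): syllable 1 onset /rbr/ has 3 consonants (> 2) → not permitted
Permitted: znur.nrez, jvu, me.ru, lul, vka → 5.

5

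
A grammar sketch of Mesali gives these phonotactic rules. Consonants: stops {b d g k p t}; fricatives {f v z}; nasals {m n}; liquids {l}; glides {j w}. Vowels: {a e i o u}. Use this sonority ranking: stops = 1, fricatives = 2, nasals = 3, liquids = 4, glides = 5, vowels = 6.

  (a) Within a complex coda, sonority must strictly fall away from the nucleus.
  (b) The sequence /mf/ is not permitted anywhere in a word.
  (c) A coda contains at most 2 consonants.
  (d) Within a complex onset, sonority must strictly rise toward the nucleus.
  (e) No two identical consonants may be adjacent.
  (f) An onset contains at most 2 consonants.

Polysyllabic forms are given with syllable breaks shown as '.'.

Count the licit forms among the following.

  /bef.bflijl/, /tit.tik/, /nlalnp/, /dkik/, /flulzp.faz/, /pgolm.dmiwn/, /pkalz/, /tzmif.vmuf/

0

/bef.bflijl/ — violates constraint (f): syllable 2 onset /bfl/ has 3 consonants (> 2) → illicit
/tit.tik/ — violates constraint (e): adjacent identical consonants /tt/ → illicit
/nlalnp/ — violates constraint (c): syllable 1 coda /lnp/ has 3 consonants (> 2) → illicit
/dkik/ — violates constraint (d): syllable 1 onset /dk/: /d/ (stop, 1) → /k/ (stop, 1) does not rise → illicit
/flulzp.faz/ — violates constraint (c): syllable 1 coda /lzp/ has 3 consonants (> 2) → illicit
/pgolm.dmiwn/ — violates constraint (d): syllable 1 onset /pg/: /p/ (stop, 1) → /g/ (stop, 1) does not rise → illicit
/pkalz/ — violates constraint (d): syllable 1 onset /pk/: /p/ (stop, 1) → /k/ (stop, 1) does not rise → illicit
/tzmif.vmuf/ — violates constraint (f): syllable 1 onset /tzm/ has 3 consonants (> 2) → illicit
No form is licit → 0.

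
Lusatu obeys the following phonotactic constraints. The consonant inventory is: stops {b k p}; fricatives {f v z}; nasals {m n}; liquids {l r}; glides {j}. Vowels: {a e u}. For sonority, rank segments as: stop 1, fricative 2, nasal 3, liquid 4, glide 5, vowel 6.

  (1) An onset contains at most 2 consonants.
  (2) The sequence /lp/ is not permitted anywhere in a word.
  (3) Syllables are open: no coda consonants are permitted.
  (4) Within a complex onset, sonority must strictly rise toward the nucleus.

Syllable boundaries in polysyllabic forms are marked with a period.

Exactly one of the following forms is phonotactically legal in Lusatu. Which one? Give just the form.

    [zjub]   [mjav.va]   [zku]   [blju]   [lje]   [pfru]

[zjub] — violates constraint 3: syllable 1 coda /b/ has 1 consonant (> 0) → phonotactically illegal
[mjav.va] — violates constraint 3: syllable 1 coda /v/ has 1 consonant (> 0) → phonotactically illegal
[zku] — violates constraint 4: syllable 1 onset /zk/: /z/ (fricative, 2) → /k/ (stop, 1) does not rise → phonotactically illegal
[blju] — violates constraint 1: syllable 1 onset /blj/ has 3 consonants (> 2) → phonotactically illegal
[lje] — σ1 onset /lj/ (4→5 rises), coda /∅/ ok → phonotactically legal
[pfru] — violates constraint 1: syllable 1 onset /pfr/ has 3 consonants (> 2) → phonotactically illegal

[lje]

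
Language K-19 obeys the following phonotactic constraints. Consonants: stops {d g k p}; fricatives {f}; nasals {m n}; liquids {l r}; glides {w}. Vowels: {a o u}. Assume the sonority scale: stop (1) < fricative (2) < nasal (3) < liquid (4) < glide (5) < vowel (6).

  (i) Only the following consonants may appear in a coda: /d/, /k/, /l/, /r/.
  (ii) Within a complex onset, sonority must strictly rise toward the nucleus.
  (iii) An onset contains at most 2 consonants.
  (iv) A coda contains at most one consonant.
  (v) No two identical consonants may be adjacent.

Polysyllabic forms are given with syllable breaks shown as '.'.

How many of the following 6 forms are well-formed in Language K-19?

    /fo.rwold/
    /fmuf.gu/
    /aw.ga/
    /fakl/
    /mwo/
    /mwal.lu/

/fo.rwold/ — violates constraint (iv): syllable 2 coda /ld/ has 2 consonants (> 1) → ill-formed
/fmuf.gu/ — violates constraint (i): syllable 1 coda contains /f/, which is not a licensed coda consonant → ill-formed
/aw.ga/ — violates constraint (i): syllable 1 coda contains /w/, which is not a licensed coda consonant → ill-formed
/fakl/ — violates constraint (iv): syllable 1 coda /kl/ has 2 consonants (> 1) → ill-formed
/mwo/ — σ1 onset /mw/ (3→5 rises), coda /∅/ ok → well-formed
/mwal.lu/ — violates constraint (v): adjacent identical consonants /ll/ → ill-formed
Well-formed: /mwo/ → 1.

1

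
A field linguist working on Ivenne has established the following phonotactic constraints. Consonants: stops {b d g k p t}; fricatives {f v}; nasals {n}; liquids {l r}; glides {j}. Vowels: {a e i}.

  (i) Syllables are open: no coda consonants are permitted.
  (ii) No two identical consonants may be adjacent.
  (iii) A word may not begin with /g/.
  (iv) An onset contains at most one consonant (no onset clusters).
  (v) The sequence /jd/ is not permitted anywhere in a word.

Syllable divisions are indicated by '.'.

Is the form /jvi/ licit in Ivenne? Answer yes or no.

no

/jvi/ — violates constraint (iv): syllable 1 onset /jv/ has 2 consonants (> 1) → illicit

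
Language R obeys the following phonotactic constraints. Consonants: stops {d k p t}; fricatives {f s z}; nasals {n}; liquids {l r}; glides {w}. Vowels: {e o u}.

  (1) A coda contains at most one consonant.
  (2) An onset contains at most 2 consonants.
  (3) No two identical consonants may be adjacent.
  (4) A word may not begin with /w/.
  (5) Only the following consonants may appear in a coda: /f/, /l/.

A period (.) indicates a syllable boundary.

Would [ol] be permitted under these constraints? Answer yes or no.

yes

[ol] — σ1 onset /∅/, coda /l/ ok → permitted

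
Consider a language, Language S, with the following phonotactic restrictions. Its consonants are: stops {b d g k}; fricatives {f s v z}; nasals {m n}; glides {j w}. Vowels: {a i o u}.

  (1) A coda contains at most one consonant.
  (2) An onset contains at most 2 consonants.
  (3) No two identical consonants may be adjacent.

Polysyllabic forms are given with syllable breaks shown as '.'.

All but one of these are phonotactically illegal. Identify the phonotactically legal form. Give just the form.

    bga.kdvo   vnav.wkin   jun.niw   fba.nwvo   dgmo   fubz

vnav.wkin

bga.kdvo — violates constraint 2: syllable 2 onset /kdv/ has 3 consonants (> 2) → phonotactically illegal
vnav.wkin — σ1 onset /vn/ (2C), coda /v/ ok; σ2 onset /wk/ (2C), coda /n/ ok → phonotactically legal
jun.niw — violates constraint 3: adjacent identical consonants /nn/ → phonotactically illegal
fba.nwvo — violates constraint 2: syllable 2 onset /nwv/ has 3 consonants (> 2) → phonotactically illegal
dgmo — violates constraint 2: syllable 1 onset /dgm/ has 3 consonants (> 2) → phonotactically illegal
fubz — violates constraint 1: syllable 1 coda /bz/ has 2 consonants (> 1) → phonotactically illegal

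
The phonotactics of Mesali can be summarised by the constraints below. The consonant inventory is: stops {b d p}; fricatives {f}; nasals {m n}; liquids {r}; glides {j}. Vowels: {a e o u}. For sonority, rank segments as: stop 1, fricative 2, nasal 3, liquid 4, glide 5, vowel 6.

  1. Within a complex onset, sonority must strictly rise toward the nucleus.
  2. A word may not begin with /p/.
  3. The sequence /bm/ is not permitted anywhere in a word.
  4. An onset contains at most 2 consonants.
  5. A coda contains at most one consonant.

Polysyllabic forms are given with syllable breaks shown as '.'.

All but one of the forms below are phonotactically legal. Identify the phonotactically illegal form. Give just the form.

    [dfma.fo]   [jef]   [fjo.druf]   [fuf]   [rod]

[dfma.fo]

[dfma.fo] — violates constraint 4: syllable 1 onset /dfm/ has 3 consonants (> 2) → phonotactically illegal
[jef] — σ1 onset /j/, coda /f/ ok → phonotactically legal
[fjo.druf] — σ1 onset /fj/ (2→5 rises), coda /∅/ ok; σ2 onset /dr/ (1→4 rises), coda /f/ ok → phonotactically legal
[fuf] — σ1 onset /f/, coda /f/ ok → phonotactically legal
[rod] — σ1 onset /r/, coda /d/ ok → phonotactically legal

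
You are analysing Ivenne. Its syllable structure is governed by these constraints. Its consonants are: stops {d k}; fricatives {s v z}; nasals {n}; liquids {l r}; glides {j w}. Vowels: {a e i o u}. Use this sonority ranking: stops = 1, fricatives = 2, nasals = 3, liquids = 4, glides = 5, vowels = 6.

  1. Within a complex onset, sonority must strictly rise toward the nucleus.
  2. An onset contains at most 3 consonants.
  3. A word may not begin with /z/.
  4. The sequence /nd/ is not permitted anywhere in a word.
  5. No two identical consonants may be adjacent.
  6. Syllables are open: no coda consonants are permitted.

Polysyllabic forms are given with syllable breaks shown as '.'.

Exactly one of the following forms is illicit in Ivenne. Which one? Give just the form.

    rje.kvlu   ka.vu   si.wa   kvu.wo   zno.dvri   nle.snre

zno.dvri

rje.kvlu — σ1 onset /rj/ (4→5 rises), coda /∅/ ok; σ2 onset /kvl/ (1→2→4 rises), coda /∅/ ok → licit
ka.vu — σ1 onset /k/, coda /∅/ ok; σ2 onset /v/, coda /∅/ ok → licit
si.wa — σ1 onset /s/, coda /∅/ ok; σ2 onset /w/, coda /∅/ ok → licit
kvu.wo — σ1 onset /kv/ (1→2 rises), coda /∅/ ok; σ2 onset /w/, coda /∅/ ok → licit
zno.dvri — violates constraint 3: word begins with /z/ → illicit
nle.snre — σ1 onset /nl/ (3→4 rises), coda /∅/ ok; σ2 onset /snr/ (2→3→4 rises), coda /∅/ ok → licit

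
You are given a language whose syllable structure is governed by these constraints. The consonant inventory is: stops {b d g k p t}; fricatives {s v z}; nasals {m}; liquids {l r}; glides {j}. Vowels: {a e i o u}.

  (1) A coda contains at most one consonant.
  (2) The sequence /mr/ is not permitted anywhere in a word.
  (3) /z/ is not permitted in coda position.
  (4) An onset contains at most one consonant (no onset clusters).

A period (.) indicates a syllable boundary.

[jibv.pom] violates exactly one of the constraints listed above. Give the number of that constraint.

1

[jibv.pom]: syllable 1 coda /bv/ has 2 consonants (> 1).
This is a violation of constraint 1: "A coda contains at most one consonant."
The remaining constraints (2, 3, 4) are satisfied.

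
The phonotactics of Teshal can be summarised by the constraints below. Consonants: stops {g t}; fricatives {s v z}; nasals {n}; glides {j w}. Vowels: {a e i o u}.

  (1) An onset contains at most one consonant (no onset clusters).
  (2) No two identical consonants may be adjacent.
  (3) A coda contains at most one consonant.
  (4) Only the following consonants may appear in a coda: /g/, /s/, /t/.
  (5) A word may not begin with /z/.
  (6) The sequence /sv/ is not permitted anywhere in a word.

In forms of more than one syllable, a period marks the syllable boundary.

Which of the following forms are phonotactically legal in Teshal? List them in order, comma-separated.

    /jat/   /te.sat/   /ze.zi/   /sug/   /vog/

/jat/, /te.sat/, /sug/, /vog/

/jat/ — σ1 onset /j/, coda /t/ ok → phonotactically legal
/te.sat/ — σ1 onset /t/, coda /∅/ ok; σ2 onset /s/, coda /t/ ok → phonotactically legal
/ze.zi/ — violates constraint 5: word begins with /z/ → phonotactically illegal
/sug/ — σ1 onset /s/, coda /g/ ok → phonotactically legal
/vog/ — σ1 onset /v/, coda /g/ ok → phonotactically legal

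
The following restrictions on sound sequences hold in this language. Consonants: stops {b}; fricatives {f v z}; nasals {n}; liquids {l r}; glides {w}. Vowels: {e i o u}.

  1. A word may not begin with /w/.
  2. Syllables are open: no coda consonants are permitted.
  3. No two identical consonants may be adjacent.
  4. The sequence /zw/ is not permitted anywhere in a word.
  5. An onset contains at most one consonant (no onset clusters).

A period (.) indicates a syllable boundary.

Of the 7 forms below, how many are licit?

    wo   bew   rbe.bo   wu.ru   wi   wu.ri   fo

1

wo — violates constraint 1: word begins with /w/ → illicit
bew — violates constraint 2: syllable 1 coda /w/ has 1 consonant (> 0) → illicit
rbe.bo — violates constraint 5: syllable 1 onset /rb/ has 2 consonants (> 1) → illicit
wu.ru — violates constraint 1: word begins with /w/ → illicit
wi — violates constraint 1: word begins with /w/ → illicit
wu.ri — violates constraint 1: word begins with /w/ → illicit
fo — σ1 onset /f/, coda /∅/ ok → licit
Licit: fo → 1.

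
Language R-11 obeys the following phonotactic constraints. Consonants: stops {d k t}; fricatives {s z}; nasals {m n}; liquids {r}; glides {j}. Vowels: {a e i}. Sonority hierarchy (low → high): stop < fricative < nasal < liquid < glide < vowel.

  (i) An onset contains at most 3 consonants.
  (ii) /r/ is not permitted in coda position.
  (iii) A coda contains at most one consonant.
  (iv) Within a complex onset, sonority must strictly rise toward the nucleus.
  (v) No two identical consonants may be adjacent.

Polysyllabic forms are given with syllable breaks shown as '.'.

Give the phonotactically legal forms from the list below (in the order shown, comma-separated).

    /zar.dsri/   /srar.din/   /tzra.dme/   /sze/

/tzra.dme/

/zar.dsri/ — violates constraint (ii): syllable 1 coda contains /r/ → phonotactically illegal
/srar.din/ — violates constraint (ii): syllable 1 coda contains /r/ → phonotactically illegal
/tzra.dme/ — σ1 onset /tzr/ (1→2→4 rises), coda /∅/ ok; σ2 onset /dm/ (1→3 rises), coda /∅/ ok → phonotactically legal
/sze/ — violates constraint (iv): syllable 1 onset /sz/: /s/ (fricative, 2) → /z/ (fricative, 2) does not rise → phonotactically illegal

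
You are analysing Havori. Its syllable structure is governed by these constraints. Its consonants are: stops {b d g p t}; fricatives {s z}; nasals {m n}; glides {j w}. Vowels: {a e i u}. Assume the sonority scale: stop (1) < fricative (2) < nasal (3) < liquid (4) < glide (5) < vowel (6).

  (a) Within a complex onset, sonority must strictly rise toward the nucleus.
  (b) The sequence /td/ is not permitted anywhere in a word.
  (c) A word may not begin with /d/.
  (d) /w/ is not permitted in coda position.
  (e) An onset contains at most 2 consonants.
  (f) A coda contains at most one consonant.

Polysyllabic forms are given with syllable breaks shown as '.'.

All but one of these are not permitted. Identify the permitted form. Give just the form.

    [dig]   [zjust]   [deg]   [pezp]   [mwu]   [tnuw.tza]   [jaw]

[mwu]

[dig] — violates constraint (c): word begins with /d/ → not permitted
[zjust] — violates constraint (f): syllable 1 coda /st/ has 2 consonants (> 1) → not permitted
[deg] — violates constraint (c): word begins with /d/ → not permitted
[pezp] — violates constraint (f): syllable 1 coda /zp/ has 2 consonants (> 1) → not permitted
[mwu] — σ1 onset /mw/ (3→5 rises), coda /∅/ ok → permitted
[tnuw.tza] — violates constraint (d): syllable 1 coda contains /w/ → not permitted
[jaw] — violates constraint (d): syllable 1 coda contains /w/ → not permitted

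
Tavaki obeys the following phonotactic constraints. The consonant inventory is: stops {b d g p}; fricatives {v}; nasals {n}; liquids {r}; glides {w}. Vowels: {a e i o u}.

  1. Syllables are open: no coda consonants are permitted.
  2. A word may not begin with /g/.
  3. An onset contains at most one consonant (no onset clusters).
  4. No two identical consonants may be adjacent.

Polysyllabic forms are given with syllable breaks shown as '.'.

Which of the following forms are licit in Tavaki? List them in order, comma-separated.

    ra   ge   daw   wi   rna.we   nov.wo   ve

ra — σ1 onset /r/, coda /∅/ ok → licit
ge — violates constraint 2: word begins with /g/ → illicit
daw — violates constraint 1: syllable 1 coda /w/ has 1 consonant (> 0) → illicit
wi — σ1 onset /w/, coda /∅/ ok → licit
rna.we — violates constraint 3: syllable 1 onset /rn/ has 2 consonants (> 1) → illicit
nov.wo — violates constraint 1: syllable 1 coda /v/ has 1 consonant (> 0) → illicit
ve — σ1 onset /v/, coda /∅/ ok → licit

ra, wi, ve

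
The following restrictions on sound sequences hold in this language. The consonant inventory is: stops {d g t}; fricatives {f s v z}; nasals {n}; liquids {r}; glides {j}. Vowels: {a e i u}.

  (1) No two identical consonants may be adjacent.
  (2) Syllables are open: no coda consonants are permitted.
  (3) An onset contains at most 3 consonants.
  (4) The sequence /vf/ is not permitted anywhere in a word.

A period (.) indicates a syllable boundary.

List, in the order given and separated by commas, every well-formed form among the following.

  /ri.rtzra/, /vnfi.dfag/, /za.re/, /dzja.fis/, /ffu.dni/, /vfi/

/za.re/

/ri.rtzra/ — violates constraint 3: syllable 2 onset /rtzr/ has 4 consonants (> 3) → ill-formed
/vnfi.dfag/ — violates constraint 2: syllable 2 coda /g/ has 1 consonant (> 0) → ill-formed
/za.re/ — σ1 onset /z/, coda /∅/ ok; σ2 onset /r/, coda /∅/ ok → well-formed
/dzja.fis/ — violates constraint 2: syllable 2 coda /s/ has 1 consonant (> 0) → ill-formed
/ffu.dni/ — violates constraint 1: adjacent identical consonants /ff/ → ill-formed
/vfi/ — violates constraint 4: contains banned sequence /vf/ → ill-formed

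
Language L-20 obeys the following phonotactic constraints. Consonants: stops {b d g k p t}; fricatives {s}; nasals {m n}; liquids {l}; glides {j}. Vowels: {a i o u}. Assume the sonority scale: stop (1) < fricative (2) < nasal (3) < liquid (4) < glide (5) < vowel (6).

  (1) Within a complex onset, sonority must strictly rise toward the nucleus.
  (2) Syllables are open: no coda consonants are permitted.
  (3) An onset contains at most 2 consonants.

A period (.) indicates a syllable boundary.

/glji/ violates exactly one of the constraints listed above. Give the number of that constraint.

3

/glji/: syllable 1 onset /glj/ has 3 consonants (> 2).
This is a violation of constraint 3: "An onset contains at most 2 consonants."
The remaining constraints (1, 2) are satisfied.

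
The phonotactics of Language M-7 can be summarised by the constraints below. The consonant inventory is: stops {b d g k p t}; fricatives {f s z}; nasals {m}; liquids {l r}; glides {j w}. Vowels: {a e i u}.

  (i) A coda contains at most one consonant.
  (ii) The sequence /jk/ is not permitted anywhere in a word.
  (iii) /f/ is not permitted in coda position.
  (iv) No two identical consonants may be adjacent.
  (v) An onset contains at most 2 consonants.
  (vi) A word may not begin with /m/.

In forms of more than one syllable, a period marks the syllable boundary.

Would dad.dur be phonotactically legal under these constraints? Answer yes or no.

no

dad.dur — violates constraint (iv): adjacent identical consonants /dd/ → phonotactically illegal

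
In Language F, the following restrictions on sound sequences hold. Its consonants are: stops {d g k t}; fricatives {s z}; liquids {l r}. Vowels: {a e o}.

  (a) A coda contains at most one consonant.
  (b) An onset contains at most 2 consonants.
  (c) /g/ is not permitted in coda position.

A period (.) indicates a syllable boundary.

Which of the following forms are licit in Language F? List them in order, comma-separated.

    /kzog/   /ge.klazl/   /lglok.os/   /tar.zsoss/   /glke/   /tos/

/tos/

/kzog/ — violates constraint (c): syllable 1 coda contains /g/ → illicit
/ge.klazl/ — violates constraint (a): syllable 2 coda /zl/ has 2 consonants (> 1) → illicit
/lglok.os/ — violates constraint (b): syllable 1 onset /lgl/ has 3 consonants (> 2) → illicit
/tar.zsoss/ — violates constraint (a): syllable 2 coda /ss/ has 2 consonants (> 1) → illicit
/glke/ — violates constraint (b): syllable 1 onset /glk/ has 3 consonants (> 2) → illicit
/tos/ — σ1 onset /t/, coda /s/ ok → licit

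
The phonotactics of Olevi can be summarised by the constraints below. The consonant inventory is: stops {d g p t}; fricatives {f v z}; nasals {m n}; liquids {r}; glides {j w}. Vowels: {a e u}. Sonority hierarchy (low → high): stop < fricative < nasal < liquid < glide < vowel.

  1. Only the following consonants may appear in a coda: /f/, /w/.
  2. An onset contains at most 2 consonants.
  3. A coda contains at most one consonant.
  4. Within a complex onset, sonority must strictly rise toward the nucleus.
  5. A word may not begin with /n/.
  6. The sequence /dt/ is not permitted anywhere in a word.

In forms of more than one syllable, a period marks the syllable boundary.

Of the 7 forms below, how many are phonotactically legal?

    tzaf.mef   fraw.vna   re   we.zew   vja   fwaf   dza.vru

tzaf.mef — σ1 onset /tz/ (1→2 rises), coda /f/ ok; σ2 onset /m/, coda /f/ ok → phonotactically legal
fraw.vna — σ1 onset /fr/ (2→4 rises), coda /w/ ok; σ2 onset /vn/ (2→3 rises), coda /∅/ ok → phonotactically legal
re — σ1 onset /r/, coda /∅/ ok → phonotactically legal
we.zew — σ1 onset /w/, coda /∅/ ok; σ2 onset /z/, coda /w/ ok → phonotactically legal
vja — σ1 onset /vj/ (2→5 rises), coda /∅/ ok → phonotactically legal
fwaf — σ1 onset /fw/ (2→5 rises), coda /f/ ok → phonotactically legal
dza.vru — σ1 onset /dz/ (1→2 rises), coda /∅/ ok; σ2 onset /vr/ (2→4 rises), coda /∅/ ok → phonotactically legal
Phonotactically legal: tzaf.mef, fraw.vna, re, we.zew, vja, fwaf, dza.vru → 7.

7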